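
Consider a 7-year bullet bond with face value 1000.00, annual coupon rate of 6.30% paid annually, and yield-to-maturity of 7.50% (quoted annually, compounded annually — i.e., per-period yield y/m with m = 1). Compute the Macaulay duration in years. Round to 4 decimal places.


Answer: Macaulay duration = 5.8284 years

Derivation:
Coupon per period c = face * coupon_rate / m = 63.000000
Periods per year m = 1; per-period yield y/m = 0.075000
Number of cashflows N = 7
Cashflows (t years, CF_t, discount factor 1/(1+y/m)^(m*t), PV):
  t = 1.0000: CF_t = 63.000000, DF = 0.930233, PV = 58.604651
  t = 2.0000: CF_t = 63.000000, DF = 0.865333, PV = 54.515955
  t = 3.0000: CF_t = 63.000000, DF = 0.804961, PV = 50.712516
  t = 4.0000: CF_t = 63.000000, DF = 0.748801, PV = 47.174433
  t = 5.0000: CF_t = 63.000000, DF = 0.696559, PV = 43.883194
  t = 6.0000: CF_t = 63.000000, DF = 0.647962, PV = 40.821576
  t = 7.0000: CF_t = 1063.000000, DF = 0.602755, PV = 640.728460
Price P = sum_t PV_t = 936.440784
Macaulay numerator sum_t t * PV_t:
  t * PV_t at t = 1.0000: 58.604651
  t * PV_t at t = 2.0000: 109.031909
  t * PV_t at t = 3.0000: 152.137548
  t * PV_t at t = 4.0000: 188.697734
  t * PV_t at t = 5.0000: 219.415969
  t * PV_t at t = 6.0000: 244.929454
  t * PV_t at t = 7.0000: 4485.099218
Macaulay duration D = (sum_t t * PV_t) / P = 5457.916482 / 936.440784 = 5.828363


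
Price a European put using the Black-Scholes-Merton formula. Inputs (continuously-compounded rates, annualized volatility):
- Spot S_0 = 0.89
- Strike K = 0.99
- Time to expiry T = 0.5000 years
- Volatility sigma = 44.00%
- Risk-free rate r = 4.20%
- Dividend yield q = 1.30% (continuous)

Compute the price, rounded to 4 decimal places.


d1 = (ln(S/K) + (r - q + 0.5*sigma^2) * T) / (sigma * sqrt(T)) = -0.14008261
d2 = d1 - sigma * sqrt(T) = -0.45120960
exp(-rT) = 0.97921896; exp(-qT) = 0.99352108
P = K * exp(-rT) * N(-d2) - S_0 * exp(-qT) * N(-d1)
N(-d1) = 0.55570264; N(-d2) = 0.67408075
P = 0.9900 * 0.97921896 * 0.67408075 - 0.8900 * 0.99352108 * 0.55570264 = 0.1621

Answer: Price = 0.1621


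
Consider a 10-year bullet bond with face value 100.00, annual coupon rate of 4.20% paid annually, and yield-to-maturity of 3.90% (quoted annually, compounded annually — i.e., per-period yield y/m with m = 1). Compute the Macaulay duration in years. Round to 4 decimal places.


Answer: Macaulay duration = 8.3909 years

Derivation:
Coupon per period c = face * coupon_rate / m = 4.200000
Periods per year m = 1; per-period yield y/m = 0.039000
Number of cashflows N = 10
Cashflows (t years, CF_t, discount factor 1/(1+y/m)^(m*t), PV):
  t = 1.0000: CF_t = 4.200000, DF = 0.962464, PV = 4.042348
  t = 2.0000: CF_t = 4.200000, DF = 0.926337, PV = 3.890614
  t = 3.0000: CF_t = 4.200000, DF = 0.891566, PV = 3.744576
  t = 4.0000: CF_t = 4.200000, DF = 0.858100, PV = 3.604019
  t = 5.0000: CF_t = 4.200000, DF = 0.825890, PV = 3.468738
  t = 6.0000: CF_t = 4.200000, DF = 0.794889, PV = 3.338536
  t = 7.0000: CF_t = 4.200000, DF = 0.765052, PV = 3.213220
  t = 8.0000: CF_t = 4.200000, DF = 0.736335, PV = 3.092608
  t = 9.0000: CF_t = 4.200000, DF = 0.708696, PV = 2.976524
  t = 10.0000: CF_t = 104.200000, DF = 0.682094, PV = 71.074243
Price P = sum_t PV_t = 102.445427
Macaulay numerator sum_t t * PV_t:
  t * PV_t at t = 1.0000: 4.042348
  t * PV_t at t = 2.0000: 7.781229
  t * PV_t at t = 3.0000: 11.233728
  t * PV_t at t = 4.0000: 14.416077
  t * PV_t at t = 5.0000: 17.343692
  t * PV_t at t = 6.0000: 20.031213
  t * PV_t at t = 7.0000: 22.492540
  t * PV_t at t = 8.0000: 24.740866
  t * PV_t at t = 9.0000: 26.788714
  t * PV_t at t = 10.0000: 710.742431
Macaulay duration D = (sum_t t * PV_t) / P = 859.612839 / 102.445427 = 8.390934


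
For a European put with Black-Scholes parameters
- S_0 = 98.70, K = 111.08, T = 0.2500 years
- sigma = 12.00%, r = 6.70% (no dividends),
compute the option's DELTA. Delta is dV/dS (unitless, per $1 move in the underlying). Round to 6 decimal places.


d1 = -1.6602619333; d2 = -1.7202619333
phi(d1) = 0.1005426386; exp(-qT) = 1.0000000000; exp(-rT) = 0.9833895013
N(-d1) = 0.9515691149
Delta = -exp(-qT) * N(-d1) = -1.0000000000 * 0.9515691149 = -0.951569

Answer: Delta = -0.951569


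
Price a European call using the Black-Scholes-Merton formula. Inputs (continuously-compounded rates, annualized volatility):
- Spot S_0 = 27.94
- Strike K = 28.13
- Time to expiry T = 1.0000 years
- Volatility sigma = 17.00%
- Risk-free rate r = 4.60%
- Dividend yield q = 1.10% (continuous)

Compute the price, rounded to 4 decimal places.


Answer: Price = 2.2557

Derivation:
d1 = (ln(S/K) + (r - q + 0.5*sigma^2) * T) / (sigma * sqrt(T)) = 0.25101607
d2 = d1 - sigma * sqrt(T) = 0.08101607
exp(-rT) = 0.95504196; exp(-qT) = 0.98906028
C = S_0 * exp(-qT) * N(d1) - K * exp(-rT) * N(d2)
N(d1) = 0.59909916; N(d2) = 0.53228541
C = 27.9400 * 0.98906028 * 0.59909916 - 28.1300 * 0.95504196 * 0.53228541 = 2.2557


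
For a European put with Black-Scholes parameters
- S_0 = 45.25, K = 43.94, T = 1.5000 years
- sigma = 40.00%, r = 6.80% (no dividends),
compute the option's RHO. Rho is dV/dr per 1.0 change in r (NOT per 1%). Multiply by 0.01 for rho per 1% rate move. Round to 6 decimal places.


Answer: Rho = -29.207935

Derivation:
d1 = 0.5131223838; d2 = 0.0232244353
phi(d1) = 0.3497328074; exp(-qT) = 1.0000000000; exp(-rT) = 0.9030295517
N(-d2) = 0.4907356237
Rho = -K*T*exp(-rT)*N(-d2) = -43.9400 * 1.5000 * 0.9030295517 * 0.4907356237 = -29.207935


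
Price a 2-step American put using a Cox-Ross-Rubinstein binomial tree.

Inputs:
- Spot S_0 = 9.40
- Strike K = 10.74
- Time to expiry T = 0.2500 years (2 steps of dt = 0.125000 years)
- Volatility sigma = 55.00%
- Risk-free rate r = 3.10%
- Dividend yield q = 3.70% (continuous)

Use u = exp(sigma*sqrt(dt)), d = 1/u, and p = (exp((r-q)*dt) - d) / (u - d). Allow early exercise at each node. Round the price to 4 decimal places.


Answer: Price = V(0,0) = 1.9744

Derivation:
dt = T/N = 0.125000
u = exp(sigma*sqrt(dt)) = 1.214648; d = 1/u = 0.823284
p = (exp((r-q)*dt) - d) / (u - d) = 0.449623
Discount per step: exp(-r*dt) = 0.996132
Stock lattice S(k, i) with i counting down-moves:
  k=0: S(0,0) = 9.4000
  k=1: S(1,0) = 11.4177; S(1,1) = 7.7389
  k=2: S(2,0) = 13.8685; S(2,1) = 9.4000; S(2,2) = 6.3713
Terminal payoffs V(N, i) = max(K - S_T, 0):
  V(2,0) = 0.000000; V(2,1) = 1.340000; V(2,2) = 4.368716
Backward induction: V(k, i) = exp(-r*dt) * [p * V(k+1, i) + (1-p) * V(k+1, i+1)]; then take max(V_cont, immediate exercise) for American.
  V(1,0) = exp(-r*dt) * [p*0.000000 + (1-p)*1.340000] = 0.734652; exercise = 0.000000; V(1,0) = max -> 0.734652
  V(1,1) = exp(-r*dt) * [p*1.340000 + (1-p)*4.368716] = 2.995305; exercise = 3.001133; V(1,1) = max -> 3.001133
  V(0,0) = exp(-r*dt) * [p*0.734652 + (1-p)*3.001133] = 1.974405; exercise = 1.340000; V(0,0) = max -> 1.974405


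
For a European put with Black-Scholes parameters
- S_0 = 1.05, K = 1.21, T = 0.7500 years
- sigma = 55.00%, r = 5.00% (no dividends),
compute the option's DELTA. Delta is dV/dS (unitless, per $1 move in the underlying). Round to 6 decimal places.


Answer: Delta = -0.492373

Derivation:
d1 = 0.0191203809; d2 = -0.4571935912
phi(d1) = 0.3988693626; exp(-qT) = 1.0000000000; exp(-rT) = 0.9631944177
N(-d1) = 0.4923725364
Delta = -exp(-qT) * N(-d1) = -1.0000000000 * 0.4923725364 = -0.492373


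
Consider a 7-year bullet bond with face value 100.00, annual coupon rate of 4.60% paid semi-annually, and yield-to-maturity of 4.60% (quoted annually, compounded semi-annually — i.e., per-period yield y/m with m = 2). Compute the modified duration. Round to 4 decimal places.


Coupon per period c = face * coupon_rate / m = 2.300000
Periods per year m = 2; per-period yield y/m = 0.023000
Number of cashflows N = 14
Cashflows (t years, CF_t, discount factor 1/(1+y/m)^(m*t), PV):
  t = 0.5000: CF_t = 2.300000, DF = 0.977517, PV = 2.248289
  t = 1.0000: CF_t = 2.300000, DF = 0.955540, PV = 2.197741
  t = 1.5000: CF_t = 2.300000, DF = 0.934056, PV = 2.148330
  t = 2.0000: CF_t = 2.300000, DF = 0.913056, PV = 2.100029
  t = 2.5000: CF_t = 2.300000, DF = 0.892528, PV = 2.052814
  t = 3.0000: CF_t = 2.300000, DF = 0.872461, PV = 2.006661
  t = 3.5000: CF_t = 2.300000, DF = 0.852846, PV = 1.961546
  t = 4.0000: CF_t = 2.300000, DF = 0.833671, PV = 1.917444
  t = 4.5000: CF_t = 2.300000, DF = 0.814928, PV = 1.874335
  t = 5.0000: CF_t = 2.300000, DF = 0.796606, PV = 1.832194
  t = 5.5000: CF_t = 2.300000, DF = 0.778696, PV = 1.791001
  t = 6.0000: CF_t = 2.300000, DF = 0.761189, PV = 1.750734
  t = 6.5000: CF_t = 2.300000, DF = 0.744075, PV = 1.711373
  t = 7.0000: CF_t = 102.300000, DF = 0.727346, PV = 74.407508
Price P = sum_t PV_t = 100.000000
First compute Macaulay numerator sum_t t * PV_t:
  t * PV_t at t = 0.5000: 1.124145
  t * PV_t at t = 1.0000: 2.197741
  t * PV_t at t = 1.5000: 3.222495
  t * PV_t at t = 2.0000: 4.200058
  t * PV_t at t = 2.5000: 5.132036
  t * PV_t at t = 3.0000: 6.019983
  t * PV_t at t = 3.5000: 6.865409
  t * PV_t at t = 4.0000: 7.669777
  t * PV_t at t = 4.5000: 8.434506
  t * PV_t at t = 5.0000: 9.160971
  t * PV_t at t = 5.5000: 9.850506
  t * PV_t at t = 6.0000: 10.504406
  t * PV_t at t = 6.5000: 11.123922
  t * PV_t at t = 7.0000: 520.852558
Macaulay duration D = 606.358514 / 100.000000 = 6.063585
Modified duration = D / (1 + y/m) = 6.063585 / (1 + 0.023000) = 5.927258

Answer: Modified duration = 5.9273


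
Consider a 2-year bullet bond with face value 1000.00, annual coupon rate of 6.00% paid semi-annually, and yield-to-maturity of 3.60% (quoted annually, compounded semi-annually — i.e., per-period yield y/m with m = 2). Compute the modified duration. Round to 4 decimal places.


Coupon per period c = face * coupon_rate / m = 30.000000
Periods per year m = 2; per-period yield y/m = 0.018000
Number of cashflows N = 4
Cashflows (t years, CF_t, discount factor 1/(1+y/m)^(m*t), PV):
  t = 0.5000: CF_t = 30.000000, DF = 0.982318, PV = 29.469548
  t = 1.0000: CF_t = 30.000000, DF = 0.964949, PV = 28.948476
  t = 1.5000: CF_t = 30.000000, DF = 0.947887, PV = 28.436616
  t = 2.0000: CF_t = 1030.000000, DF = 0.931127, PV = 959.060739
Price P = sum_t PV_t = 1045.915379
First compute Macaulay numerator sum_t t * PV_t:
  t * PV_t at t = 0.5000: 14.734774
  t * PV_t at t = 1.0000: 28.948476
  t * PV_t at t = 1.5000: 42.654925
  t * PV_t at t = 2.0000: 1918.121478
Macaulay duration D = 2004.459652 / 1045.915379 = 1.916464
Modified duration = D / (1 + y/m) = 1.916464 / (1 + 0.018000) = 1.882578

Answer: Modified duration = 1.8826


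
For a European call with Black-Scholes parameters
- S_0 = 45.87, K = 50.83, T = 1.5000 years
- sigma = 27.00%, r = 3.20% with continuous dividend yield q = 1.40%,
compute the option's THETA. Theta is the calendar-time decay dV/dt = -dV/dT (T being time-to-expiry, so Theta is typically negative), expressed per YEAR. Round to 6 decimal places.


d1 = -0.0635065684; d2 = -0.3941876836
phi(d1) = 0.3981386071; exp(-qT) = 0.9792189646; exp(-rT) = 0.9531337871
Theta = -S*exp(-qT)*phi(d1)*sigma/(2*sqrt(T)) - r*K*exp(-rT)*N(d2) + q*S*exp(-qT)*N(d1)
N(d1) = 0.4746815645; N(d2) = 0.3467212391; sqrt(T) = 1.2247448714
Term 1 = -45.8700 * 0.9792189646 * 0.3981386071 * 0.2700 / (2 * 1.2247448714) = -1.9712013491
Term 2 = -0.0320 * 50.8300 * 0.9531337871 * 0.3467212391 = -0.5375320934
Term 3 = 0.0140 * 45.8700 * 0.9792189646 * 0.4746815645 = 0.2984963031
Theta = -1.9712013491 + (-0.5375320934) + (0.2984963031) = -2.210237

Answer: Theta = -2.210237


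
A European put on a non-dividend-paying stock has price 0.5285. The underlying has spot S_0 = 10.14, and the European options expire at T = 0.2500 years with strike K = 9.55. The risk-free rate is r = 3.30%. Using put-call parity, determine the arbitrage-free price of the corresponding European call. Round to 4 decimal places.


Put-call parity: C - P = S_0 * exp(-qT) - K * exp(-rT).
S_0 * exp(-qT) = 10.1400 * 1.00000000 = 10.14000000
K * exp(-rT) = 9.5500 * 0.99178394 = 9.47153661
C = P + S*exp(-qT) - K*exp(-rT)
C = 0.5285 + 10.14000000 - 9.47153661 = 1.1970

Answer: Call price = 1.1970


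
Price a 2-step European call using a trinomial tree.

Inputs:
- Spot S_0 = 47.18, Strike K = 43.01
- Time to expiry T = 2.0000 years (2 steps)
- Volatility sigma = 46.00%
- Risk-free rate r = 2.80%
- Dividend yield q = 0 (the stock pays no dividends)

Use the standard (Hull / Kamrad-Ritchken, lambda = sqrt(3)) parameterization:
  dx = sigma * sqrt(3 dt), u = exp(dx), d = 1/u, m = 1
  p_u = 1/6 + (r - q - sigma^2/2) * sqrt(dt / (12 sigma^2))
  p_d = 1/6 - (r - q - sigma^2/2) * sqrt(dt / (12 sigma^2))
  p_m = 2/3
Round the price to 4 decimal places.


dt = T/N = 1.000000; dx = sigma*sqrt(3*dt) = 0.796743
u = exp(dx) = 2.218305; d = 1/u = 0.450795
p_u = 0.117843, p_m = 0.666667, p_d = 0.215490
Discount per step: exp(-r*dt) = 0.972388
Stock lattice S(k, j) with j the centered position index:
  k=0: S(0,+0) = 47.1800
  k=1: S(1,-1) = 21.2685; S(1,+0) = 47.1800; S(1,+1) = 104.6596
  k=2: S(2,-2) = 9.5877; S(2,-1) = 21.2685; S(2,+0) = 47.1800; S(2,+1) = 104.6596; S(2,+2) = 232.1670
Terminal payoffs V(N, j) = max(S_T - K, 0):
  V(2,-2) = 0.000000; V(2,-1) = 0.000000; V(2,+0) = 4.170000; V(2,+1) = 61.649628; V(2,+2) = 189.156971
Backward induction: V(k, j) = exp(-r*dt) * [p_u * V(k+1, j+1) + p_m * V(k+1, j) + p_d * V(k+1, j-1)]
  V(1,-1) = exp(-r*dt) * [p_u*4.170000 + p_m*0.000000 + p_d*0.000000] = 0.477836
  V(1,+0) = exp(-r*dt) * [p_u*61.649628 + p_m*4.170000 + p_d*0.000000] = 9.767614
  V(1,+1) = exp(-r*dt) * [p_u*189.156971 + p_m*61.649628 + p_d*4.170000] = 62.514027
  V(0,+0) = exp(-r*dt) * [p_u*62.514027 + p_m*9.767614 + p_d*0.477836] = 13.595494

Answer: Price = V(0,0) = 13.5955


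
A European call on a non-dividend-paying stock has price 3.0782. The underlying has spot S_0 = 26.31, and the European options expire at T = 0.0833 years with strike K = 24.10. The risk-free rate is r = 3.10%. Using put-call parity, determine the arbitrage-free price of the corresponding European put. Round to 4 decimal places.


Put-call parity: C - P = S_0 * exp(-qT) - K * exp(-rT).
S_0 * exp(-qT) = 26.3100 * 1.00000000 = 26.31000000
K * exp(-rT) = 24.1000 * 0.99742103 = 24.03784685
P = C - S*exp(-qT) + K*exp(-rT)
P = 3.0782 - 26.31000000 + 24.03784685 = 0.8060

Answer: Put price = 0.8060


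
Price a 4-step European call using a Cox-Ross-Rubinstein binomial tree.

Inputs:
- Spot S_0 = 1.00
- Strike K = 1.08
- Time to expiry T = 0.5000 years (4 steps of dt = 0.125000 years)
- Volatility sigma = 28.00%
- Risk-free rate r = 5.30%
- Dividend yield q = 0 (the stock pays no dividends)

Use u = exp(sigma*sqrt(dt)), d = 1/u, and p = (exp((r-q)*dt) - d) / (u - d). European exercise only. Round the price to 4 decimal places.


dt = T/N = 0.125000
u = exp(sigma*sqrt(dt)) = 1.104061; d = 1/u = 0.905747
p = (exp((r-q)*dt) - d) / (u - d) = 0.508789
Discount per step: exp(-r*dt) = 0.993397
Stock lattice S(k, i) with i counting down-moves:
  k=0: S(0,0) = 1.0000
  k=1: S(1,0) = 1.1041; S(1,1) = 0.9057
  k=2: S(2,0) = 1.2190; S(2,1) = 1.0000; S(2,2) = 0.8204
  k=3: S(3,0) = 1.3458; S(3,1) = 1.1041; S(3,2) = 0.9057; S(3,3) = 0.7431
  k=4: S(4,0) = 1.4858; S(4,1) = 1.2190; S(4,2) = 1.0000; S(4,3) = 0.8204; S(4,4) = 0.6730
Terminal payoffs V(N, i) = max(S_T - K, 0):
  V(4,0) = 0.405839; V(4,1) = 0.138950; V(4,2) = 0.000000; V(4,3) = 0.000000; V(4,4) = 0.000000
Backward induction: V(k, i) = exp(-r*dt) * [p * V(k+1, i) + (1-p) * V(k+1, i+1)].
  V(3,0) = exp(-r*dt) * [p*0.405839 + (1-p)*0.138950] = 0.272926
  V(3,1) = exp(-r*dt) * [p*0.138950 + (1-p)*0.000000] = 0.070229
  V(3,2) = exp(-r*dt) * [p*0.000000 + (1-p)*0.000000] = 0.000000
  V(3,3) = exp(-r*dt) * [p*0.000000 + (1-p)*0.000000] = 0.000000
  V(2,0) = exp(-r*dt) * [p*0.272926 + (1-p)*0.070229] = 0.172215
  V(2,1) = exp(-r*dt) * [p*0.070229 + (1-p)*0.000000] = 0.035496
  V(2,2) = exp(-r*dt) * [p*0.000000 + (1-p)*0.000000] = 0.000000
  V(1,0) = exp(-r*dt) * [p*0.172215 + (1-p)*0.035496] = 0.104363
  V(1,1) = exp(-r*dt) * [p*0.035496 + (1-p)*0.000000] = 0.017941
  V(0,0) = exp(-r*dt) * [p*0.104363 + (1-p)*0.017941] = 0.061503

Answer: Price = V(0,0) = 0.0615


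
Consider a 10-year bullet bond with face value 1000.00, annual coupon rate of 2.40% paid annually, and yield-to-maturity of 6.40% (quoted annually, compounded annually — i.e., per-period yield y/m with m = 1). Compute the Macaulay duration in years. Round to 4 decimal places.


Coupon per period c = face * coupon_rate / m = 24.000000
Periods per year m = 1; per-period yield y/m = 0.064000
Number of cashflows N = 10
Cashflows (t years, CF_t, discount factor 1/(1+y/m)^(m*t), PV):
  t = 1.0000: CF_t = 24.000000, DF = 0.939850, PV = 22.556391
  t = 2.0000: CF_t = 24.000000, DF = 0.883317, PV = 21.199616
  t = 3.0000: CF_t = 24.000000, DF = 0.830185, PV = 19.924451
  t = 4.0000: CF_t = 24.000000, DF = 0.780249, PV = 18.725988
  t = 5.0000: CF_t = 24.000000, DF = 0.733317, PV = 17.599612
  t = 6.0000: CF_t = 24.000000, DF = 0.689208, PV = 16.540989
  t = 7.0000: CF_t = 24.000000, DF = 0.647752, PV = 15.546042
  t = 8.0000: CF_t = 24.000000, DF = 0.608789, PV = 14.610942
  t = 9.0000: CF_t = 24.000000, DF = 0.572170, PV = 13.732088
  t = 10.0000: CF_t = 1024.000000, DF = 0.537754, PV = 550.660186
Price P = sum_t PV_t = 711.096305
Macaulay numerator sum_t t * PV_t:
  t * PV_t at t = 1.0000: 22.556391
  t * PV_t at t = 2.0000: 42.399231
  t * PV_t at t = 3.0000: 59.773352
  t * PV_t at t = 4.0000: 74.903950
  t * PV_t at t = 5.0000: 87.998062
  t * PV_t at t = 6.0000: 99.245934
  t * PV_t at t = 7.0000: 108.822296
  t * PV_t at t = 8.0000: 116.887536
  t * PV_t at t = 9.0000: 123.588795
  t * PV_t at t = 10.0000: 5506.601859
Macaulay duration D = (sum_t t * PV_t) / P = 6242.777408 / 711.096305 = 8.779089

Answer: Macaulay duration = 8.7791 years


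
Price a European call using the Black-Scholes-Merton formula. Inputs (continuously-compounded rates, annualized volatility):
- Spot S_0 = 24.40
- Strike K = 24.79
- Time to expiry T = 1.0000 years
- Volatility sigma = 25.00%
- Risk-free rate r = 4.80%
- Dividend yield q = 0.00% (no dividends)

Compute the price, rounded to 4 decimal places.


Answer: Price = 2.7944

Derivation:
d1 = (ln(S/K) + (r - q + 0.5*sigma^2) * T) / (sigma * sqrt(T)) = 0.25357115
d2 = d1 - sigma * sqrt(T) = 0.00357115
exp(-rT) = 0.95313379; exp(-qT) = 1.00000000
C = S_0 * exp(-qT) * N(d1) - K * exp(-rT) * N(d2)
N(d1) = 0.60008655; N(d2) = 0.50142468
C = 24.4000 * 1.00000000 * 0.60008655 - 24.7900 * 0.95313379 * 0.50142468 = 2.7944


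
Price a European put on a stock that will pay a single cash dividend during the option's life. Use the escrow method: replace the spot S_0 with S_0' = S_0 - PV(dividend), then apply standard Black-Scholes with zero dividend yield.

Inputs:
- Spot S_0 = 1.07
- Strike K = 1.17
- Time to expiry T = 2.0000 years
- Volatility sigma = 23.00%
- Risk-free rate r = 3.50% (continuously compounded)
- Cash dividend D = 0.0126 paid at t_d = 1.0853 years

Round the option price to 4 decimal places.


PV(D) = D * exp(-r * t_d) = 0.0126 * 0.96272690 = 0.01213036
S_0' = S_0 - PV(D) = 1.0700 - 0.01213036 = 1.05786964
d1 = (ln(S_0'/K) + (r + sigma^2/2)*T) / (sigma*sqrt(T)) = 0.06810780
d2 = d1 - sigma*sqrt(T) = -0.25716132
exp(-rT) = 0.93239382
N(-d1) = 0.47284991; N(-d2) = 0.60147288
P = K * exp(-rT) * N(-d2) - S_0' * N(-d1) = 1.1700 * 0.93239382 * 0.60147288 - 1.05786964 * 0.47284991 = 0.1559

Answer: Price = 0.1559


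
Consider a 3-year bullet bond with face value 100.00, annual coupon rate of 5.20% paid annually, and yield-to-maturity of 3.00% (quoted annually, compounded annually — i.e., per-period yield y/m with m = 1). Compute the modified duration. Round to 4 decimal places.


Coupon per period c = face * coupon_rate / m = 5.200000
Periods per year m = 1; per-period yield y/m = 0.030000
Number of cashflows N = 3
Cashflows (t years, CF_t, discount factor 1/(1+y/m)^(m*t), PV):
  t = 1.0000: CF_t = 5.200000, DF = 0.970874, PV = 5.048544
  t = 2.0000: CF_t = 5.200000, DF = 0.942596, PV = 4.901499
  t = 3.0000: CF_t = 105.200000, DF = 0.915142, PV = 96.272903
Price P = sum_t PV_t = 106.222945
First compute Macaulay numerator sum_t t * PV_t:
  t * PV_t at t = 1.0000: 5.048544
  t * PV_t at t = 2.0000: 9.802997
  t * PV_t at t = 3.0000: 288.818708
Macaulay duration D = 303.670249 / 106.222945 = 2.858801
Modified duration = D / (1 + y/m) = 2.858801 / (1 + 0.030000) = 2.775535

Answer: Modified duration = 2.7755


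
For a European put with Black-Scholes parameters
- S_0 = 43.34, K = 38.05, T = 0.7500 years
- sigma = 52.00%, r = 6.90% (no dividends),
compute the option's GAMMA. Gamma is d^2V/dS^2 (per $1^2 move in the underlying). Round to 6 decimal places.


Answer: Gamma = 0.016770

Derivation:
d1 = 0.6291450542; d2 = 0.1788118442
phi(d1) = 0.3273091039; exp(-qT) = 1.0000000000; exp(-rT) = 0.9495662287
Gamma = exp(-qT) * phi(d1) / (S * sigma * sqrt(T)) = 1.0000000000 * 0.3273091039 / (43.3400 * 0.5200 * 0.8660254038) = 0.016770


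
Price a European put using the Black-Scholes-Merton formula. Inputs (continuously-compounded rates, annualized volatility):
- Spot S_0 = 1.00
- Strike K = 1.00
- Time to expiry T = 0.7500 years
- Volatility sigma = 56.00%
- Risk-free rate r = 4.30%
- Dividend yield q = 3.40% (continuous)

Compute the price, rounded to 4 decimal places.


d1 = (ln(S/K) + (r - q + 0.5*sigma^2) * T) / (sigma * sqrt(T)) = 0.25640538
d2 = d1 - sigma * sqrt(T) = -0.22856885
exp(-rT) = 0.96826449; exp(-qT) = 0.97482238
P = K * exp(-rT) * N(-d2) - S_0 * exp(-qT) * N(-d1)
N(-d1) = 0.39881892; N(-d2) = 0.59039798
P = 1.0000 * 0.96826449 * 0.59039798 - 1.0000 * 0.97482238 * 0.39881892 = 0.1829

Answer: Price = 0.1829


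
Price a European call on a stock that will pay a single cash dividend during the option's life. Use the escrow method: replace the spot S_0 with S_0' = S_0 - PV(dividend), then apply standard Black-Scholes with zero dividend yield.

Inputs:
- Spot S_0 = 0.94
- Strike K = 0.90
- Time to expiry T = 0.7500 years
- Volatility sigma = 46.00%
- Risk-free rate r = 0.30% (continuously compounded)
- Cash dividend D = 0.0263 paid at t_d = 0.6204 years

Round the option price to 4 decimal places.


PV(D) = D * exp(-r * t_d) = 0.0263 * 0.99814053 = 0.02625110
S_0' = S_0 - PV(D) = 0.9400 - 0.02625110 = 0.91374890
d1 = (ln(S_0'/K) + (r + sigma^2/2)*T) / (sigma*sqrt(T)) = 0.24289138
d2 = d1 - sigma*sqrt(T) = -0.15548031
exp(-rT) = 0.99775253
N(d1) = 0.59595523; N(d2) = 0.43822134
C = S_0' * N(d1) - K * exp(-rT) * N(d2) = 0.91374890 * 0.59595523 - 0.9000 * 0.99775253 * 0.43822134 = 0.1510

Answer: Price = 0.1510


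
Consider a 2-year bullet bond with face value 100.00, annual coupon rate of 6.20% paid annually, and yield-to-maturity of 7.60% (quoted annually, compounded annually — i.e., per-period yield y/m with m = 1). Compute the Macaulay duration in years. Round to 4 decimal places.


Coupon per period c = face * coupon_rate / m = 6.200000
Periods per year m = 1; per-period yield y/m = 0.076000
Number of cashflows N = 2
Cashflows (t years, CF_t, discount factor 1/(1+y/m)^(m*t), PV):
  t = 1.0000: CF_t = 6.200000, DF = 0.929368, PV = 5.762082
  t = 2.0000: CF_t = 106.200000, DF = 0.863725, PV = 91.727588
Price P = sum_t PV_t = 97.489670
Macaulay numerator sum_t t * PV_t:
  t * PV_t at t = 1.0000: 5.762082
  t * PV_t at t = 2.0000: 183.455176
Macaulay duration D = (sum_t t * PV_t) / P = 189.217258 / 97.489670 = 1.940895

Answer: Macaulay duration = 1.9409 years


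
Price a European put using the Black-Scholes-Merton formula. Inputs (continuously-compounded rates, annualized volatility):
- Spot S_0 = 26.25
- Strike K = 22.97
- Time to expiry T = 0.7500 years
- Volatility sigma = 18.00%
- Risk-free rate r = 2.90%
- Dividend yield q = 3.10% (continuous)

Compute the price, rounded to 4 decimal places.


Answer: Price = 0.4133

Derivation:
d1 = (ln(S/K) + (r - q + 0.5*sigma^2) * T) / (sigma * sqrt(T)) = 0.92457496
d2 = d1 - sigma * sqrt(T) = 0.76869039
exp(-rT) = 0.97848483; exp(-qT) = 0.97701820
P = K * exp(-rT) * N(-d2) - S_0 * exp(-qT) * N(-d1)
N(-d1) = 0.17759352; N(-d2) = 0.22103857
P = 22.9700 * 0.97848483 * 0.22103857 - 26.2500 * 0.97701820 * 0.17759352 = 0.4133


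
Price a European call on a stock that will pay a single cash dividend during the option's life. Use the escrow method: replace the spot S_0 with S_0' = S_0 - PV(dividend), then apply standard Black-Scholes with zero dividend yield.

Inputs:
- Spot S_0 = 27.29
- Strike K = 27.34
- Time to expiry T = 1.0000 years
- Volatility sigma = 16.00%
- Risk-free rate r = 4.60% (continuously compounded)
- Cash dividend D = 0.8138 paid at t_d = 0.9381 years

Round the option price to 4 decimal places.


PV(D) = D * exp(-r * t_d) = 0.8138 * 0.95776522 = 0.77942934
S_0' = S_0 - PV(D) = 27.2900 - 0.77942934 = 26.51057066
d1 = (ln(S_0'/K) + (r + sigma^2/2)*T) / (sigma*sqrt(T)) = 0.17495447
d2 = d1 - sigma*sqrt(T) = 0.01495447
exp(-rT) = 0.95504196
N(d1) = 0.56944229; N(d2) = 0.50596575
C = S_0' * N(d1) - K * exp(-rT) * N(d2) = 26.51057066 * 0.56944229 - 27.3400 * 0.95504196 * 0.50596575 = 1.8850

Answer: Price = 1.8850


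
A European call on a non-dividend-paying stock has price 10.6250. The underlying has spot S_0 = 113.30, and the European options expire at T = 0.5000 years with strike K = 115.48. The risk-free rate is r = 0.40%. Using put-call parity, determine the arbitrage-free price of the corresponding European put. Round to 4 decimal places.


Put-call parity: C - P = S_0 * exp(-qT) - K * exp(-rT).
S_0 * exp(-qT) = 113.3000 * 1.00000000 = 113.30000000
K * exp(-rT) = 115.4800 * 0.99800200 = 115.24927081
P = C - S*exp(-qT) + K*exp(-rT)
P = 10.6250 - 113.30000000 + 115.24927081 = 12.5743

Answer: Put price = 12.5743


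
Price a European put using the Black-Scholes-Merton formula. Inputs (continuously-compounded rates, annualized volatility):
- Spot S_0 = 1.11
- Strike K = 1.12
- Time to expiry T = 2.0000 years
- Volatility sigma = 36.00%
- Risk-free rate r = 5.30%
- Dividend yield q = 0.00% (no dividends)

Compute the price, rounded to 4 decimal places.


d1 = (ln(S/K) + (r - q + 0.5*sigma^2) * T) / (sigma * sqrt(T)) = 0.44514597
d2 = d1 - sigma * sqrt(T) = -0.06397091
exp(-rT) = 0.89942465; exp(-qT) = 1.00000000
P = K * exp(-rT) * N(-d2) - S_0 * exp(-qT) * N(-d1)
N(-d1) = 0.32810713; N(-d2) = 0.52550330
P = 1.1200 * 0.89942465 * 0.52550330 - 1.1100 * 1.00000000 * 0.32810713 = 0.1652

Answer: Price = 0.1652


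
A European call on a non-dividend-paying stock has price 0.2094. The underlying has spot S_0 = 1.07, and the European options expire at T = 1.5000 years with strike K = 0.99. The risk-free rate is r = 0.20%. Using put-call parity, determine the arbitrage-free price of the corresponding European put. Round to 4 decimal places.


Answer: Put price = 0.1264

Derivation:
Put-call parity: C - P = S_0 * exp(-qT) - K * exp(-rT).
S_0 * exp(-qT) = 1.0700 * 1.00000000 = 1.07000000
K * exp(-rT) = 0.9900 * 0.99700450 = 0.98703445
P = C - S*exp(-qT) + K*exp(-rT)
P = 0.2094 - 1.07000000 + 0.98703445 = 0.1264


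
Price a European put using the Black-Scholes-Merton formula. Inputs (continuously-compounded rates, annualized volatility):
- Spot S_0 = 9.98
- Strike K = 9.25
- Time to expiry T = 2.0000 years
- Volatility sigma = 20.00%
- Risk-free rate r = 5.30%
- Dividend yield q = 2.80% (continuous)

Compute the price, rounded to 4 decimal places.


Answer: Price = 0.5367

Derivation:
d1 = (ln(S/K) + (r - q + 0.5*sigma^2) * T) / (sigma * sqrt(T)) = 0.58675558
d2 = d1 - sigma * sqrt(T) = 0.30391286
exp(-rT) = 0.89942465; exp(-qT) = 0.94553914
P = K * exp(-rT) * N(-d2) - S_0 * exp(-qT) * N(-d1)
N(-d1) = 0.27868394; N(-d2) = 0.38059714
P = 9.2500 * 0.89942465 * 0.38059714 - 9.9800 * 0.94553914 * 0.27868394 = 0.5367


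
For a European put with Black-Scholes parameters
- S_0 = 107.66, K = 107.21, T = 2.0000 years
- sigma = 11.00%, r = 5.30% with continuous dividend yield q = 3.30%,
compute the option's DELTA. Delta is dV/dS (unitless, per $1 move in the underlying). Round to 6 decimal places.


d1 = 0.3618367304; d2 = 0.2062732385
phi(d1) = 0.3736628185; exp(-qT) = 0.9361308643; exp(-rT) = 0.8994246481
N(-d1) = 0.3587370212
Delta = -exp(-qT) * N(-d1) = -0.9361308643 * 0.3587370212 = -0.335825

Answer: Delta = -0.335825


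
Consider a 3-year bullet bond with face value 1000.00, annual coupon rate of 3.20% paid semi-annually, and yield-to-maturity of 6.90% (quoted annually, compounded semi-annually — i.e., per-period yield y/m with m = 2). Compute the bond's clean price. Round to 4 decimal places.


Coupon per period c = face * coupon_rate / m = 16.000000
Periods per year m = 2; per-period yield y/m = 0.034500
Number of cashflows N = 6
Cashflows (t years, CF_t, discount factor 1/(1+y/m)^(m*t), PV):
  t = 0.5000: CF_t = 16.000000, DF = 0.966651, PV = 15.466409
  t = 1.0000: CF_t = 16.000000, DF = 0.934413, PV = 14.950613
  t = 1.5000: CF_t = 16.000000, DF = 0.903251, PV = 14.452018
  t = 2.0000: CF_t = 16.000000, DF = 0.873128, PV = 13.970051
  t = 2.5000: CF_t = 16.000000, DF = 0.844010, PV = 13.504158
  t = 3.0000: CF_t = 1016.000000, DF = 0.815863, PV = 828.916411
Price P = sum_t PV_t = 901.259660

Answer: Price = 901.2597


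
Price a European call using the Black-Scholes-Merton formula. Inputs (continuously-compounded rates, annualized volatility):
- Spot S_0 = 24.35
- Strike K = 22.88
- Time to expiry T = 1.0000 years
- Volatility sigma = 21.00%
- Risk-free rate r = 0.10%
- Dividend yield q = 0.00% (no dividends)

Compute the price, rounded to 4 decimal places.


Answer: Price = 2.8088

Derivation:
d1 = (ln(S/K) + (r - q + 0.5*sigma^2) * T) / (sigma * sqrt(T)) = 0.40627944
d2 = d1 - sigma * sqrt(T) = 0.19627944
exp(-rT) = 0.99900050; exp(-qT) = 1.00000000
C = S_0 * exp(-qT) * N(d1) - K * exp(-rT) * N(d2)
N(d1) = 0.65773136; N(d2) = 0.57780427
C = 24.3500 * 1.00000000 * 0.65773136 - 22.8800 * 0.99900050 * 0.57780427 = 2.8088


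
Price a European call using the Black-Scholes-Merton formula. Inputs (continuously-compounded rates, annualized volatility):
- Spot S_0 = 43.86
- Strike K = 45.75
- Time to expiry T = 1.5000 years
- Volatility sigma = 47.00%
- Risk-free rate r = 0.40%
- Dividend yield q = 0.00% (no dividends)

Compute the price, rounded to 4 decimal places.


d1 = (ln(S/K) + (r - q + 0.5*sigma^2) * T) / (sigma * sqrt(T)) = 0.22494646
d2 = d1 - sigma * sqrt(T) = -0.35068363
exp(-rT) = 0.99401796; exp(-qT) = 1.00000000
C = S_0 * exp(-qT) * N(d1) - K * exp(-rT) * N(d2)
N(d1) = 0.58898954; N(d2) = 0.36291285
C = 43.8600 * 1.00000000 * 0.58898954 - 45.7500 * 0.99401796 * 0.36291285 = 9.3291

Answer: Price = 9.3291


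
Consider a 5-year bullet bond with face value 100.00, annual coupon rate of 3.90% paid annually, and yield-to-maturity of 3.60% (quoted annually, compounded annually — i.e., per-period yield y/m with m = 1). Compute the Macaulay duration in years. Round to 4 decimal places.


Answer: Macaulay duration = 4.6413 years

Derivation:
Coupon per period c = face * coupon_rate / m = 3.900000
Periods per year m = 1; per-period yield y/m = 0.036000
Number of cashflows N = 5
Cashflows (t years, CF_t, discount factor 1/(1+y/m)^(m*t), PV):
  t = 1.0000: CF_t = 3.900000, DF = 0.965251, PV = 3.764479
  t = 2.0000: CF_t = 3.900000, DF = 0.931709, PV = 3.633667
  t = 3.0000: CF_t = 3.900000, DF = 0.899333, PV = 3.507400
  t = 4.0000: CF_t = 3.900000, DF = 0.868082, PV = 3.385522
  t = 5.0000: CF_t = 103.900000, DF = 0.837917, PV = 87.059621
Price P = sum_t PV_t = 101.350688
Macaulay numerator sum_t t * PV_t:
  t * PV_t at t = 1.0000: 3.764479
  t * PV_t at t = 2.0000: 7.267334
  t * PV_t at t = 3.0000: 10.522201
  t * PV_t at t = 4.0000: 13.542086
  t * PV_t at t = 5.0000: 435.298103
Macaulay duration D = (sum_t t * PV_t) / P = 470.394203 / 101.350688 = 4.641253


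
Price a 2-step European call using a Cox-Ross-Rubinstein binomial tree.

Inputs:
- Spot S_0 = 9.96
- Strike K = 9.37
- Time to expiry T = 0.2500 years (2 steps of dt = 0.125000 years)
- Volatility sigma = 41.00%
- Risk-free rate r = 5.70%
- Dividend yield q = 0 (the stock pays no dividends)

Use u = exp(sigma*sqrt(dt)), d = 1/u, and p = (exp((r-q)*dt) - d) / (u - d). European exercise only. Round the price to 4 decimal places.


Answer: Price = V(0,0) = 1.2171

Derivation:
dt = T/N = 0.125000
u = exp(sigma*sqrt(dt)) = 1.155990; d = 1/u = 0.865060
p = (exp((r-q)*dt) - d) / (u - d) = 0.488402
Discount per step: exp(-r*dt) = 0.992900
Stock lattice S(k, i) with i counting down-moves:
  k=0: S(0,0) = 9.9600
  k=1: S(1,0) = 11.5137; S(1,1) = 8.6160
  k=2: S(2,0) = 13.3097; S(2,1) = 9.9600; S(2,2) = 7.4533
Terminal payoffs V(N, i) = max(S_T - K, 0):
  V(2,0) = 3.939670; V(2,1) = 0.590000; V(2,2) = 0.000000
Backward induction: V(k, i) = exp(-r*dt) * [p * V(k+1, i) + (1-p) * V(k+1, i+1)].
  V(1,0) = exp(-r*dt) * [p*3.939670 + (1-p)*0.590000] = 2.210182
  V(1,1) = exp(-r*dt) * [p*0.590000 + (1-p)*0.000000] = 0.286111
  V(0,0) = exp(-r*dt) * [p*2.210182 + (1-p)*0.286111] = 1.217128


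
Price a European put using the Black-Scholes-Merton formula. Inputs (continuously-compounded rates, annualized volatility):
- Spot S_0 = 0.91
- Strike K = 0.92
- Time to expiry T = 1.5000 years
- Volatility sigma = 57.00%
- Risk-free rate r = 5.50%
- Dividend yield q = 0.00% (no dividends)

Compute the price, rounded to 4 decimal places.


Answer: Price = 0.2096

Derivation:
d1 = (ln(S/K) + (r - q + 0.5*sigma^2) * T) / (sigma * sqrt(T)) = 0.45157408
d2 = d1 - sigma * sqrt(T) = -0.24653050
exp(-rT) = 0.92081144; exp(-qT) = 1.00000000
P = K * exp(-rT) * N(-d2) - S_0 * exp(-qT) * N(-d1)
N(-d1) = 0.32578792; N(-d2) = 0.59736420
P = 0.9200 * 0.92081144 * 0.59736420 - 0.9100 * 1.00000000 * 0.32578792 = 0.2096


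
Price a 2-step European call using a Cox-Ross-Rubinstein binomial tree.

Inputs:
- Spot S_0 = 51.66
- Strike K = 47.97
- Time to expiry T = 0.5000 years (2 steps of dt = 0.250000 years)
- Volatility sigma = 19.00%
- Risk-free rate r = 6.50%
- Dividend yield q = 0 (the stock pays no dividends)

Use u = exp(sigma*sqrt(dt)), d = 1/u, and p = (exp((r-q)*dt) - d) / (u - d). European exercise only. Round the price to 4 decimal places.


dt = T/N = 0.250000
u = exp(sigma*sqrt(dt)) = 1.099659; d = 1/u = 0.909373
p = (exp((r-q)*dt) - d) / (u - d) = 0.562363
Discount per step: exp(-r*dt) = 0.983881
Stock lattice S(k, i) with i counting down-moves:
  k=0: S(0,0) = 51.6600
  k=1: S(1,0) = 56.8084; S(1,1) = 46.9782
  k=2: S(2,0) = 62.4698; S(2,1) = 51.6600; S(2,2) = 42.7207
Terminal payoffs V(N, i) = max(S_T - K, 0):
  V(2,0) = 14.499834; V(2,1) = 3.690000; V(2,2) = 0.000000
Backward induction: V(k, i) = exp(-r*dt) * [p * V(k+1, i) + (1-p) * V(k+1, i+1)].
  V(1,0) = exp(-r*dt) * [p*14.499834 + (1-p)*3.690000] = 9.611590
  V(1,1) = exp(-r*dt) * [p*3.690000 + (1-p)*0.000000] = 2.041672
  V(0,0) = exp(-r*dt) * [p*9.611590 + (1-p)*2.041672] = 6.197189

Answer: Price = V(0,0) = 6.1972


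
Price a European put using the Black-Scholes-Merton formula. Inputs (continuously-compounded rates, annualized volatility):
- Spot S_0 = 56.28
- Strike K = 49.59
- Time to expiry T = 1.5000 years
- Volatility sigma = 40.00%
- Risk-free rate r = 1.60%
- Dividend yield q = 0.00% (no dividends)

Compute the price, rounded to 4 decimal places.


d1 = (ln(S/K) + (r - q + 0.5*sigma^2) * T) / (sigma * sqrt(T)) = 0.55225794
d2 = d1 - sigma * sqrt(T) = 0.06235999
exp(-rT) = 0.97628571; exp(-qT) = 1.00000000
P = K * exp(-rT) * N(-d2) - S_0 * exp(-qT) * N(-d1)
N(-d1) = 0.29038582; N(-d2) = 0.47513808
P = 49.5900 * 0.97628571 * 0.47513808 - 56.2800 * 1.00000000 * 0.29038582 = 6.6604

Answer: Price = 6.6604


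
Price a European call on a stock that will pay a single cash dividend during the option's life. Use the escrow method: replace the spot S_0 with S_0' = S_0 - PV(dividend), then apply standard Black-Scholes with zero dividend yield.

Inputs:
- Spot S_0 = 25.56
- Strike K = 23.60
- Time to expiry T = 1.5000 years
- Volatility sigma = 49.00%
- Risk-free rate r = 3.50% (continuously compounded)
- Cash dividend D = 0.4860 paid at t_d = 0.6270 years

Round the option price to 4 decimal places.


Answer: Price = 7.0418

Derivation:
PV(D) = D * exp(-r * t_d) = 0.4860 * 0.97829404 = 0.47545090
S_0' = S_0 - PV(D) = 25.5600 - 0.47545090 = 25.08454910
d1 = (ln(S_0'/K) + (r + sigma^2/2)*T) / (sigma*sqrt(T)) = 0.48919871
d2 = d1 - sigma*sqrt(T) = -0.11092627
exp(-rT) = 0.94885432
N(d1) = 0.68764949; N(d2) = 0.45583740
C = S_0' * N(d1) - K * exp(-rT) * N(d2) = 25.08454910 * 0.68764949 - 23.6000 * 0.94885432 * 0.45583740 = 7.0418


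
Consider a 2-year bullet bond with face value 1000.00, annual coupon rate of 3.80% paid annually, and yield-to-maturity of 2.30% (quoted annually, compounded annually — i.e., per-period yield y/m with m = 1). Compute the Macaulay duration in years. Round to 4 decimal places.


Coupon per period c = face * coupon_rate / m = 38.000000
Periods per year m = 1; per-period yield y/m = 0.023000
Number of cashflows N = 2
Cashflows (t years, CF_t, discount factor 1/(1+y/m)^(m*t), PV):
  t = 1.0000: CF_t = 38.000000, DF = 0.977517, PV = 37.145650
  t = 2.0000: CF_t = 1038.000000, DF = 0.955540, PV = 991.850202
Price P = sum_t PV_t = 1028.995852
Macaulay numerator sum_t t * PV_t:
  t * PV_t at t = 1.0000: 37.145650
  t * PV_t at t = 2.0000: 1983.700404
Macaulay duration D = (sum_t t * PV_t) / P = 2020.846054 / 1028.995852 = 1.963901

Answer: Macaulay duration = 1.9639 years


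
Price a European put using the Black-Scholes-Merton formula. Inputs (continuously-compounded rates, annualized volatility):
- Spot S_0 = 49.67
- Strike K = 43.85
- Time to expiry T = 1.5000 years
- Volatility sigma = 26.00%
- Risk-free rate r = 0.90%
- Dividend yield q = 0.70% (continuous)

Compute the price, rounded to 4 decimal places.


d1 = (ln(S/K) + (r - q + 0.5*sigma^2) * T) / (sigma * sqrt(T)) = 0.56001117
d2 = d1 - sigma * sqrt(T) = 0.24157750
exp(-rT) = 0.98659072; exp(-qT) = 0.98955493
P = K * exp(-rT) * N(-d2) - S_0 * exp(-qT) * N(-d1)
N(-d1) = 0.28773591; N(-d2) = 0.40455378
P = 43.8500 * 0.98659072 * 0.40455378 - 49.6700 * 0.98955493 * 0.28773591 = 3.3592

Answer: Price = 3.3592


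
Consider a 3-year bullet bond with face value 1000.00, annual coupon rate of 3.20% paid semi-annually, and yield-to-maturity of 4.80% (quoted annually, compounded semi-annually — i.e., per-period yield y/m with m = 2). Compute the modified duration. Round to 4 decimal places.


Coupon per period c = face * coupon_rate / m = 16.000000
Periods per year m = 2; per-period yield y/m = 0.024000
Number of cashflows N = 6
Cashflows (t years, CF_t, discount factor 1/(1+y/m)^(m*t), PV):
  t = 0.5000: CF_t = 16.000000, DF = 0.976562, PV = 15.625000
  t = 1.0000: CF_t = 16.000000, DF = 0.953674, PV = 15.258789
  t = 1.5000: CF_t = 16.000000, DF = 0.931323, PV = 14.901161
  t = 2.0000: CF_t = 16.000000, DF = 0.909495, PV = 14.551915
  t = 2.5000: CF_t = 16.000000, DF = 0.888178, PV = 14.210855
  t = 3.0000: CF_t = 1016.000000, DF = 0.867362, PV = 881.239526
Price P = sum_t PV_t = 955.787246
First compute Macaulay numerator sum_t t * PV_t:
  t * PV_t at t = 0.5000: 7.812500
  t * PV_t at t = 1.0000: 15.258789
  t * PV_t at t = 1.5000: 22.351742
  t * PV_t at t = 2.0000: 29.103830
  t * PV_t at t = 2.5000: 35.527137
  t * PV_t at t = 3.0000: 2643.718577
Macaulay duration D = 2753.772575 / 955.787246 = 2.881156
Modified duration = D / (1 + y/m) = 2.881156 / (1 + 0.024000) = 2.813629

Answer: Modified duration = 2.8136


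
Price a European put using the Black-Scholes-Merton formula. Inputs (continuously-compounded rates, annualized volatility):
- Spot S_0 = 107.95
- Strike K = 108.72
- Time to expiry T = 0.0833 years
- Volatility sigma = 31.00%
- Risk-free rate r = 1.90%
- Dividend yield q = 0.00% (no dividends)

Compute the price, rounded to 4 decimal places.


d1 = (ln(S/K) + (r - q + 0.5*sigma^2) * T) / (sigma * sqrt(T)) = -0.01701491
d2 = d1 - sigma * sqrt(T) = -0.10648630
exp(-rT) = 0.99841855; exp(-qT) = 1.00000000
P = K * exp(-rT) * N(-d2) - S_0 * exp(-qT) * N(-d1)
N(-d1) = 0.50678764; N(-d2) = 0.54240174
P = 108.7200 * 0.99841855 * 0.54240174 - 107.9500 * 1.00000000 * 0.50678764 = 4.1689

Answer: Price = 4.1689


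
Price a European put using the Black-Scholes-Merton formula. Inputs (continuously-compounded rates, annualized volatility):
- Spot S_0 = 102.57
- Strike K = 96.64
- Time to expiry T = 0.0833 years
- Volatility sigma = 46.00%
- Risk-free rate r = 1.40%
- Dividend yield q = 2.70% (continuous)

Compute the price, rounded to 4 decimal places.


Answer: Price = 2.8579

Derivation:
d1 = (ln(S/K) + (r - q + 0.5*sigma^2) * T) / (sigma * sqrt(T)) = 0.50678646
d2 = d1 - sigma * sqrt(T) = 0.37402246
exp(-rT) = 0.99883448; exp(-qT) = 0.99775343
P = K * exp(-rT) * N(-d2) - S_0 * exp(-qT) * N(-d1)
N(-d1) = 0.30615233; N(-d2) = 0.35419380
P = 96.6400 * 0.99883448 * 0.35419380 - 102.5700 * 0.99775343 * 0.30615233 = 2.8579
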